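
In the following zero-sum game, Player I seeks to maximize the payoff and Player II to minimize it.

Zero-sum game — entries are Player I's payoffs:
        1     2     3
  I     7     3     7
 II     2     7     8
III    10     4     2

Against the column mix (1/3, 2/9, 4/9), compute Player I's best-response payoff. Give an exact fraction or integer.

55/9

I: (7)·(1/3) + (3)·(2/9) + (7)·(4/9) = 55/9.
II: (2)·(1/3) + (7)·(2/9) + (8)·(4/9) = 52/9.
III: (10)·(1/3) + (4)·(2/9) + (2)·(4/9) = 46/9.
The best pure response is I with expected payoff 55/9.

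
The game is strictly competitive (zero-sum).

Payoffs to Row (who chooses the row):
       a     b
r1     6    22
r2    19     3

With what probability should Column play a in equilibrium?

Row minima are 6 and 3, so Row's maximin is 6; column maxima are 19 and 22, so Column's minimax is 19. These differ, so the equilibrium is in mixed strategies.
Let Column play a with probability q. Row is indifferent when 6q + 22(1−q) = 19q + 3(1−q), giving q = 19/32.

19/32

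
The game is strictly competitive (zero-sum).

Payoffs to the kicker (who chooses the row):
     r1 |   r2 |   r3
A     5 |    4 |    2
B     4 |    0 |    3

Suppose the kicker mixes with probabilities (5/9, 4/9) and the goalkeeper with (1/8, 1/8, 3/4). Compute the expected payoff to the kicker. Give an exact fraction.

193/72

Against (1/8, 1/8, 3/4), each row's expected payoff is A: 21/8; B: 11/4.
Taking the (5/9, 4/9)-weighted average: (5/9)·(21/8) + (4/9)·(11/4) = 193/72.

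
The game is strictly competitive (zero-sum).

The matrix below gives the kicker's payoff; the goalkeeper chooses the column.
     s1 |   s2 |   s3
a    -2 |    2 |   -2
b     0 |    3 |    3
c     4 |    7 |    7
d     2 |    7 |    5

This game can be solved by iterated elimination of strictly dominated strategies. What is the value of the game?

Row a is strictly dominated by row b (0>-2, 3>2, 3>-2); eliminate a.
Column s2 is strictly dominated by s1 for the goalkeeper (0<3, 4<7, 2<7); eliminate s2.
Row b is strictly dominated by row c (4>0, 7>3); eliminate b.
Row d is strictly dominated by row c (4>2, 7>5); eliminate d.
Column s3 is strictly dominated by s1 for the goalkeeper (4<7); eliminate s3.
Only (c, s1) remains, with payoff 4.

4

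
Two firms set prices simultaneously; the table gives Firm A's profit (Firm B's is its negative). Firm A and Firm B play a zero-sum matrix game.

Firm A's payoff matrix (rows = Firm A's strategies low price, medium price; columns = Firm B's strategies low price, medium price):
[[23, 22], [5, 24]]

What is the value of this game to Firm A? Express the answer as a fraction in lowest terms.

221/10

Row minima are 22 and 5, so Firm A's maximin is 22; column maxima are 23 and 24, so Firm B's minimax is 23. These differ, so the equilibrium is in mixed strategies.
Let Firm A play low price with probability p. Firm B is indifferent when 23p + 5(1−p) = 22p + 24(1−p), giving p = 19/20.
Let Firm B play low price with probability q. Firm A is indifferent when 23q + 22(1−q) = 5q + 24(1−q), giving q = 1/10.
The value is 23·(1/10) + (22)·(9/10) = 221/10.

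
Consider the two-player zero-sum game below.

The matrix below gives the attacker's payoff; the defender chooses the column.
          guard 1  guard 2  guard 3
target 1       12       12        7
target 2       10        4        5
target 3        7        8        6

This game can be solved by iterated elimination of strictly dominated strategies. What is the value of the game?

Row target 2 is strictly dominated by row target 1 (12>10, 12>4, 7>5); eliminate target 2.
Column guard 1 is strictly dominated by guard 3 for the defender (7<12, 6<7); eliminate guard 1.
Row target 3 is strictly dominated by row target 1 (12>8, 7>6); eliminate target 3.
Column guard 2 is strictly dominated by guard 3 for the defender (7<12); eliminate guard 2.
Only (target 1, guard 3) remains, with payoff 7.

7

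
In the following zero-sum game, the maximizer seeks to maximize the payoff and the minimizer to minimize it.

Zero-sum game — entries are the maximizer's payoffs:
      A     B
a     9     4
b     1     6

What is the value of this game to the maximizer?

5

Row minima are 4 and 1, so the maximizer's maximin is 4; column maxima are 9 and 6, so the minimizer's minimax is 6. These differ, so the equilibrium is in mixed strategies.
Let the maximizer play a with probability p. The minimizer is indifferent when 9p + (1−p) = 4p + 6(1−p), giving p = 1/2.
Let the minimizer play A with probability q. The maximizer is indifferent when 9q + 4(1−q) = q + 6(1−q), giving q = 1/5.
The value is 9·(1/5) + (4)·(4/5) = 5.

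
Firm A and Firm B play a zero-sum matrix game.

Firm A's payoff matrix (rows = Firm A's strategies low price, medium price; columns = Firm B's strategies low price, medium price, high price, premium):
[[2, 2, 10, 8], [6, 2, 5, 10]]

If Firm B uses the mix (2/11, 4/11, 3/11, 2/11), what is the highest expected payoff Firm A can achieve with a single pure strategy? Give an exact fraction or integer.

58/11

low price: (2)·(2/11) + (2)·(4/11) + (10)·(3/11) + (8)·(2/11) = 58/11.
medium price: (6)·(2/11) + (2)·(4/11) + (5)·(3/11) + (10)·(2/11) = 5.
The best pure response is low price with expected payoff 58/11.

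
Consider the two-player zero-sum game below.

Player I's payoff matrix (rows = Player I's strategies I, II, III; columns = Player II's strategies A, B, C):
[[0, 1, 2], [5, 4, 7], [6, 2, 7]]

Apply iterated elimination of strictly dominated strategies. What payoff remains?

4

Column C is strictly dominated by A for Player II (0<2, 5<7, 6<7); eliminate C.
Row I is strictly dominated by row II (5>0, 4>1); eliminate I.
Column A is strictly dominated by B for Player II (4<5, 2<6); eliminate A.
Row III is strictly dominated by row II (4>2); eliminate III.
Only (II, B) remains, with payoff 4.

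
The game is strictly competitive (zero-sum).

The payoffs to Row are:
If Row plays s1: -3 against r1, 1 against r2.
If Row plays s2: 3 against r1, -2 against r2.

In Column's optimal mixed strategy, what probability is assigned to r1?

1/3

Row minima are -3 and -2, so Row's maximin is -2; column maxima are 3 and 1, so Column's minimax is 1. These differ, so the equilibrium is in mixed strategies.
Let Column play r1 with probability q. Row is indifferent when −3q + (1−q) = 3q − 2(1−q), giving q = 1/3.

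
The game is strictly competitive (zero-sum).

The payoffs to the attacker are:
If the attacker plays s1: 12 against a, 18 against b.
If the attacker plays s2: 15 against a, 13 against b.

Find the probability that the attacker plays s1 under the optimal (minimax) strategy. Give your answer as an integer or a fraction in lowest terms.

1/4

Row minima are 12 and 13, so the attacker's maximin is 13; column maxima are 15 and 18, so the defender's minimax is 15. These differ, so the equilibrium is in mixed strategies.
Let the attacker play s1 with probability p. The defender is indifferent when 12p + 15(1−p) = 18p + 13(1−p), giving p = 1/4.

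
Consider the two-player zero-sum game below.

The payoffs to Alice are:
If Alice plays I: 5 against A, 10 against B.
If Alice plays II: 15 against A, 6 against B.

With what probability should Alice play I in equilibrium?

Row minima are 5 and 6, so Alice's maximin is 6; column maxima are 15 and 10, so Bob's minimax is 10. These differ, so the equilibrium is in mixed strategies.
Let Alice play I with probability p. Bob is indifferent when 5p + 15(1−p) = 10p + 6(1−p), giving p = 9/14.

9/14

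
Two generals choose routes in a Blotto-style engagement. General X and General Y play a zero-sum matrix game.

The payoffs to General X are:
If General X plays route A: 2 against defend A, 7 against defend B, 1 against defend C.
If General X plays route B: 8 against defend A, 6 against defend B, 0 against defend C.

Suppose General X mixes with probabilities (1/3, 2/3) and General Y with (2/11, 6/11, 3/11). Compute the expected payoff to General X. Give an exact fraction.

Against (2/11, 6/11, 3/11), each row's expected payoff is route A: 49/11; route B: 52/11.
Taking the (1/3, 2/3)-weighted average: (1/3)·(49/11) + (2/3)·(52/11) = 51/11.

51/11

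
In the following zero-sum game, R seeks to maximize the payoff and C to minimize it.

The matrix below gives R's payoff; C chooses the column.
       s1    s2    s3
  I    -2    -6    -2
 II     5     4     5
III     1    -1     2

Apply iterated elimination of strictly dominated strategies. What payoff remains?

4

Column s3 is strictly dominated by s2 for C (-6<-2, 4<5, -1<2); eliminate s3.
Row I is strictly dominated by row II (5>-2, 4>-6); eliminate I.
Row III is strictly dominated by row II (5>1, 4>-1); eliminate III.
Column s1 is strictly dominated by s2 for C (4<5); eliminate s1.
Only (II, s2) remains, with payoff 4.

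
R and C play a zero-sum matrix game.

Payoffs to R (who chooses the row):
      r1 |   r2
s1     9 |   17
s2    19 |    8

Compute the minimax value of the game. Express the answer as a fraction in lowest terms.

Row minima are 9 and 8, so R's maximin is 9; column maxima are 19 and 17, so C's minimax is 17. These differ, so the equilibrium is in mixed strategies.
Let R play s1 with probability p. C is indifferent when 9p + 19(1−p) = 17p + 8(1−p), giving p = 11/19.
Let C play r1 with probability q. R is indifferent when 9q + 17(1−q) = 19q + 8(1−q), giving q = 9/19.
The value is 9·(9/19) + (17)·(10/19) = 251/19.

251/19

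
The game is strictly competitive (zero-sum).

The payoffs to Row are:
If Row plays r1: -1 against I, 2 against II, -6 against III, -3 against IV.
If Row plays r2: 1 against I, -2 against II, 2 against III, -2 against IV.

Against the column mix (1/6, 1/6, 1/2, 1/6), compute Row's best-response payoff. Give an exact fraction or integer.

r1: (-1)·(1/6) + (2)·(1/6) + (-6)·(1/2) + (-3)·(1/6) = -10/3.
r2: (1)·(1/6) + (-2)·(1/6) + (2)·(1/2) + (-2)·(1/6) = 1/2.
The best pure response is r2 with expected payoff 1/2.

1/2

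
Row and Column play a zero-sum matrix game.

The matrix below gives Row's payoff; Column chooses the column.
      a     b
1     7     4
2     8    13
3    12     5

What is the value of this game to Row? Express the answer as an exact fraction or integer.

Row 1 is strictly dominated by row 3, so Row never plays it.
The remaining 2×2 game on (2, 3) × (a, b) has no saddle point. Let Row play 2 with probability p; indifference gives 8p + 12(1−p) = 13p + 5(1−p), so p = 7/12.
Similarly Column's optimal q on a is 2/3, and the value is 8·(2/3) + (13)·(1/3) = 29/3.

29/3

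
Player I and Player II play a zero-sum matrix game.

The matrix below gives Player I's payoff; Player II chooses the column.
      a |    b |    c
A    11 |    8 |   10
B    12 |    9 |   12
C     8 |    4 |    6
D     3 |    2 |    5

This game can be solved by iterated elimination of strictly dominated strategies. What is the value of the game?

9

Row A is strictly dominated by row B (12>11, 9>8, 12>10); eliminate A.
Row C is strictly dominated by row B (12>8, 9>4, 12>6); eliminate C.
Row D is strictly dominated by row B (12>3, 9>2, 12>5); eliminate D.
Column a is strictly dominated by b for Player II (9<12); eliminate a.
Column c is strictly dominated by b for Player II (9<12); eliminate c.
Only (B, b) remains, with payoff 9.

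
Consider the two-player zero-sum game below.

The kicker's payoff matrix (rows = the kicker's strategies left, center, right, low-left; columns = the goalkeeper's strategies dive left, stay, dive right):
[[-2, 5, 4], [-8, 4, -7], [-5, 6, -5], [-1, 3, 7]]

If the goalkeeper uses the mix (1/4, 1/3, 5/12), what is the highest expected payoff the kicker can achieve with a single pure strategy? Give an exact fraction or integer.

left: (-2)·(1/4) + (5)·(1/3) + (4)·(5/12) = 17/6.
center: (-8)·(1/4) + (4)·(1/3) + (-7)·(5/12) = -43/12.
right: (-5)·(1/4) + (6)·(1/3) + (-5)·(5/12) = -4/3.
low-left: (-1)·(1/4) + (3)·(1/3) + (7)·(5/12) = 11/3.
The best pure response is low-left with expected payoff 11/3.

11/3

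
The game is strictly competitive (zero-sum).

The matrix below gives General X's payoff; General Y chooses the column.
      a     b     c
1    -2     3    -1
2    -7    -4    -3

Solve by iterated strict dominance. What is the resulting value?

-2

Column c is strictly dominated by a for General Y (-2<-1, -7<-3); eliminate c.
Column b is strictly dominated by a for General Y (-2<3, -7<-4); eliminate b.
Row 2 is strictly dominated by row 1 (-2>-7); eliminate 2.
Only (1, a) remains, with payoff -2.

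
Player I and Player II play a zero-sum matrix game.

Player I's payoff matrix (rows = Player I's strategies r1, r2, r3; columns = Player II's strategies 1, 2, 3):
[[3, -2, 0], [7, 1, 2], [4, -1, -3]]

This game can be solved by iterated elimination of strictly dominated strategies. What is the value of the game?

Column 1 is strictly dominated by 2 for Player II (-2<3, 1<7, -1<4); eliminate 1.
Row r1 is strictly dominated by row r2 (1>-2, 2>0); eliminate r1.
Row r3 is strictly dominated by row r2 (1>-1, 2>-3); eliminate r3.
Column 3 is strictly dominated by 2 for Player II (1<2); eliminate 3.
Only (r2, 2) remains, with payoff 1.

1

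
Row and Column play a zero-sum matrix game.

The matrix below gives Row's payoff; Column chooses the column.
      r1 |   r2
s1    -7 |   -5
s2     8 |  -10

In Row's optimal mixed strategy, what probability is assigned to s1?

Row minima are -7 and -10, so Row's maximin is -7; column maxima are 8 and -5, so Column's minimax is -5. These differ, so the equilibrium is in mixed strategies.
Let Row play s1 with probability p. Column is indifferent when −7p + 8(1−p) = −5p − 10(1−p), giving p = 9/10.

9/10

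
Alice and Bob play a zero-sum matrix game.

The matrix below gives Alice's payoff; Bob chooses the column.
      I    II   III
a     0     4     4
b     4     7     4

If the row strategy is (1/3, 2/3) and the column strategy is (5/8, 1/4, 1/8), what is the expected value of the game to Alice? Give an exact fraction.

Against (5/8, 1/4, 1/8), each row's expected payoff is a: 3/2; b: 19/4.
Taking the (1/3, 2/3)-weighted average: (1/3)·(3/2) + (2/3)·(19/4) = 11/3.

11/3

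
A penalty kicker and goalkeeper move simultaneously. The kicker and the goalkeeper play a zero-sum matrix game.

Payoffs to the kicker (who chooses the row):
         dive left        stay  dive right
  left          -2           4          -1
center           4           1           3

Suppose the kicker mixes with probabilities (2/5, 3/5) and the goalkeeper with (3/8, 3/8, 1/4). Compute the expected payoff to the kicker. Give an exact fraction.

71/40

Against (3/8, 3/8, 1/4), each row's expected payoff is left: 1/2; center: 21/8.
Taking the (2/5, 3/5)-weighted average: (2/5)·(1/2) + (3/5)·(21/8) = 71/40.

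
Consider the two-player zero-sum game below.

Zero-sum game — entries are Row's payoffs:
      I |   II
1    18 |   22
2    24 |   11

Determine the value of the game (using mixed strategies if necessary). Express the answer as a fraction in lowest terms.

330/17

Row minima are 18 and 11, so Row's maximin is 18; column maxima are 24 and 22, so Column's minimax is 22. These differ, so the equilibrium is in mixed strategies.
Let Row play 1 with probability p. Column is indifferent when 18p + 24(1−p) = 22p + 11(1−p), giving p = 13/17.
Let Column play I with probability q. Row is indifferent when 18q + 22(1−q) = 24q + 11(1−q), giving q = 11/17.
The value is 18·(11/17) + (22)·(6/17) = 330/17.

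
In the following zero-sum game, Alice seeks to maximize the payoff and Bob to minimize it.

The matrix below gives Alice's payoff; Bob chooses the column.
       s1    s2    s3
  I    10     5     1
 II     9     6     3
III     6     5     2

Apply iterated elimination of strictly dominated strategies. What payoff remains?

Row III is strictly dominated by row II (9>6, 6>5, 3>2); eliminate III.
Column s1 is strictly dominated by s2 for Bob (5<10, 6<9); eliminate s1.
Row I is strictly dominated by row II (6>5, 3>1); eliminate I.
Column s2 is strictly dominated by s3 for Bob (3<6); eliminate s2.
Only (II, s3) remains, with payoff 3.

3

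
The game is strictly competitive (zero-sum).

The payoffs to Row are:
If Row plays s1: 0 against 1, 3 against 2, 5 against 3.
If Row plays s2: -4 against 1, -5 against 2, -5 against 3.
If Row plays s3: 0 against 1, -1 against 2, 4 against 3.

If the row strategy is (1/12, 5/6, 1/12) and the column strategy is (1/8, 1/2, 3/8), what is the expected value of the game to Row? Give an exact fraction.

-355/96

Against (1/8, 1/2, 3/8), each row's expected payoff is s1: 27/8; s2: -39/8; s3: 1.
Taking the (1/12, 5/6, 1/12)-weighted average: (1/12)·(27/8) + (5/6)·(-39/8) + (1/12)·(1) = -355/96.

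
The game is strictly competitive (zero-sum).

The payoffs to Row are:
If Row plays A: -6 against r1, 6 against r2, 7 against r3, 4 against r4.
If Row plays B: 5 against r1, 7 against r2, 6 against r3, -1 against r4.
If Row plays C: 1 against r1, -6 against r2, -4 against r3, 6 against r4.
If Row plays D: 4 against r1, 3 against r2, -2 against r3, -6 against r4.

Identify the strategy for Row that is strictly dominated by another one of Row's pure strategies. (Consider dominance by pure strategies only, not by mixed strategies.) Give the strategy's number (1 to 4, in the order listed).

4

Compare D with B: 5 > 4, 7 > 3, 6 > -2, -1 > -6.
So B strictly dominates D for Row; D is strictly dominated.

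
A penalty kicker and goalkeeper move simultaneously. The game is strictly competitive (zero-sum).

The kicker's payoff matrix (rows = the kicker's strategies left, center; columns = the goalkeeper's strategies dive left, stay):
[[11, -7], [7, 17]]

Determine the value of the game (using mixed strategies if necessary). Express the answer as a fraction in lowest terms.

Row minima are -7 and 7, so the kicker's maximin is 7; column maxima are 11 and 17, so the goalkeeper's minimax is 11. These differ, so the equilibrium is in mixed strategies.
Let the kicker play left with probability p. The goalkeeper is indifferent when 11p + 7(1−p) = −7p + 17(1−p), giving p = 5/14.
Let the goalkeeper play dive left with probability q. The kicker is indifferent when 11q − 7(1−q) = 7q + 17(1−q), giving q = 6/7.
The value is 11·(6/7) + (-7)·(1/7) = 59/7.

59/7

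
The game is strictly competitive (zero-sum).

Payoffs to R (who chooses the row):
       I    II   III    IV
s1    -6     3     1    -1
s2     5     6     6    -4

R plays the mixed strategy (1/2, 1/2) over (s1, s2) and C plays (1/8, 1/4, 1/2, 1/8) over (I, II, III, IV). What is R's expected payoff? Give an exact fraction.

Against (1/8, 1/4, 1/2, 1/8), each row's expected payoff is s1: 3/8; s2: 37/8.
Taking the (1/2, 1/2)-weighted average: (1/2)·(3/8) + (1/2)·(37/8) = 5/2.

5/2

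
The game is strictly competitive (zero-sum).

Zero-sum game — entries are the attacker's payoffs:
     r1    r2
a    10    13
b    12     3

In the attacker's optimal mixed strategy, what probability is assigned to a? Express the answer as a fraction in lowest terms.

3/4

Row minima are 10 and 3, so the attacker's maximin is 10; column maxima are 12 and 13, so the defender's minimax is 12. These differ, so the equilibrium is in mixed strategies.
Let the attacker play a with probability p. The defender is indifferent when 10p + 12(1−p) = 13p + 3(1−p), giving p = 3/4.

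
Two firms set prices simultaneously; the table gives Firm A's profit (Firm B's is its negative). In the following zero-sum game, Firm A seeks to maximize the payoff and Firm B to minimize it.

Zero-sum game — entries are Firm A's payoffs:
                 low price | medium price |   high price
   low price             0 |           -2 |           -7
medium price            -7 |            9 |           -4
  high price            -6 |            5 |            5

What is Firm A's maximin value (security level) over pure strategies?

The worst-case payoff for each row is low price: -7, medium price: -7, high price: -6.
The best of these is -6.

-6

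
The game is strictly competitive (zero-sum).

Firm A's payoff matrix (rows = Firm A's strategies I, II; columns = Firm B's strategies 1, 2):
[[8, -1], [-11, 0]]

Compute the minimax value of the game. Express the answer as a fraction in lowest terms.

Row minima are -1 and -11, so Firm A's maximin is -1; column maxima are 8 and 0, so Firm B's minimax is 0. These differ, so the equilibrium is in mixed strategies.
Let Firm A play I with probability p. Firm B is indifferent when 8p − 11(1−p) = −p, giving p = 11/20.
Let Firm B play 1 with probability q. Firm A is indifferent when 8q − (1−q) = −11q, giving q = 1/20.
The value is 8·(1/20) + (-1)·(19/20) = -11/20.

-11/20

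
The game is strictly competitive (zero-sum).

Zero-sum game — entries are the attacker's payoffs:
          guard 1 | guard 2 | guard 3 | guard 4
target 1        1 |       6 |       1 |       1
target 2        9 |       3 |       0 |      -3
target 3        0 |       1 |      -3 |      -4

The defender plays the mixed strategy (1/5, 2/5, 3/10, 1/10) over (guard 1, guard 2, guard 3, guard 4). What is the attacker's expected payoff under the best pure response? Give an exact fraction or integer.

target 1: (1)·(1/5) + (6)·(2/5) + (1)·(3/10) + (1)·(1/10) = 3.
target 2: (9)·(1/5) + (3)·(2/5) + (0)·(3/10) + (-3)·(1/10) = 27/10.
target 3: (0)·(1/5) + (1)·(2/5) + (-3)·(3/10) + (-4)·(1/10) = -9/10.
The best pure response is target 1 with expected payoff 3.

3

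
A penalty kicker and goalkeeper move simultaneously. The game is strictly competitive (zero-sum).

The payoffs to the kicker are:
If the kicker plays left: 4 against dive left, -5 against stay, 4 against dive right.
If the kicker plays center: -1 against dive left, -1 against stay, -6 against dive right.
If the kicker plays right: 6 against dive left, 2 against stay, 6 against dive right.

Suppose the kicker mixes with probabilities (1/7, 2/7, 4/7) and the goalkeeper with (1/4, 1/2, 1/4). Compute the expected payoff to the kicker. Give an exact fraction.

11/7

Against (1/4, 1/2, 1/4), each row's expected payoff is left: -1/2; center: -9/4; right: 4.
Taking the (1/7, 2/7, 4/7)-weighted average: (1/7)·(-1/2) + (2/7)·(-9/4) + (4/7)·(4) = 11/7.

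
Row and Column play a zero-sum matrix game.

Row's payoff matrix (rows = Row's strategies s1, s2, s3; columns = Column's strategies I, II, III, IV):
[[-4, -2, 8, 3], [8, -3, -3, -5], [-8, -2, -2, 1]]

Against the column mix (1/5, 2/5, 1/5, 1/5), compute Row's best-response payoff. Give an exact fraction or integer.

3/5

s1: (-4)·(1/5) + (-2)·(2/5) + (8)·(1/5) + (3)·(1/5) = 3/5.
s2: (8)·(1/5) + (-3)·(2/5) + (-3)·(1/5) + (-5)·(1/5) = -6/5.
s3: (-8)·(1/5) + (-2)·(2/5) + (-2)·(1/5) + (1)·(1/5) = -13/5.
The best pure response is s1 with expected payoff 3/5.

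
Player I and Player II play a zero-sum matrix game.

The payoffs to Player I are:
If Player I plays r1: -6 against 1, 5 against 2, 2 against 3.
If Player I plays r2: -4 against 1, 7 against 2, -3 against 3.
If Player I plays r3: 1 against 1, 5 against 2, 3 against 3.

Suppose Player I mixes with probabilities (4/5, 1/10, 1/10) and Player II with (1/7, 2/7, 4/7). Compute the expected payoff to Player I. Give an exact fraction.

117/70

Against (1/7, 2/7, 4/7), each row's expected payoff is r1: 12/7; r2: -2/7; r3: 23/7.
Taking the (4/5, 1/10, 1/10)-weighted average: (4/5)·(12/7) + (1/10)·(-2/7) + (1/10)·(23/7) = 117/70.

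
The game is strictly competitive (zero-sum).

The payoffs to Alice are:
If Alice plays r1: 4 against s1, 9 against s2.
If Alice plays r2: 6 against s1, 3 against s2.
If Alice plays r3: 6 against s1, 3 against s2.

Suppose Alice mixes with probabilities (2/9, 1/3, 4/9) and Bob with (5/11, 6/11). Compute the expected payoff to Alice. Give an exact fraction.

44/9

Against (5/11, 6/11), each row's expected payoff is r1: 74/11; r2: 48/11; r3: 48/11.
Taking the (2/9, 1/3, 4/9)-weighted average: (2/9)·(74/11) + (1/3)·(48/11) + (4/9)·(48/11) = 44/9.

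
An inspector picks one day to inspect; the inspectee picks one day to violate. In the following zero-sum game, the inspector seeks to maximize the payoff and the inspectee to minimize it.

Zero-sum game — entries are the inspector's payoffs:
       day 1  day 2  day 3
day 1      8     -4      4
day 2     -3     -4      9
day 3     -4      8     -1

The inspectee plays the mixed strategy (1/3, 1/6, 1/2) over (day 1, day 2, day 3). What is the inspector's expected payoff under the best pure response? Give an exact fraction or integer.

4

day 1: (8)·(1/3) + (-4)·(1/6) + (4)·(1/2) = 4.
day 2: (-3)·(1/3) + (-4)·(1/6) + (9)·(1/2) = 17/6.
day 3: (-4)·(1/3) + (8)·(1/6) + (-1)·(1/2) = -1/2.
The best pure response is day 1 with expected payoff 4.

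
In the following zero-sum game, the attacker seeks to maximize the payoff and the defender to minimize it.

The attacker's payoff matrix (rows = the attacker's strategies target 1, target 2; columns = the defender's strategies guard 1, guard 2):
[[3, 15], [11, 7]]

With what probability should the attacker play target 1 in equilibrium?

1/4

Row minima are 3 and 7, so the attacker's maximin is 7; column maxima are 11 and 15, so the defender's minimax is 11. These differ, so the equilibrium is in mixed strategies.
Let the attacker play target 1 with probability p. The defender is indifferent when 3p + 11(1−p) = 15p + 7(1−p), giving p = 1/4.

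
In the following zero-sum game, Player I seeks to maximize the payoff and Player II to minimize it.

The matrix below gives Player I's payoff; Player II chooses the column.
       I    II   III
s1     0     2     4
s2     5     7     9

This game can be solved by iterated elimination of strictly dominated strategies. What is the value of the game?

5

Column II is strictly dominated by I for Player II (0<2, 5<7); eliminate II.
Column III is strictly dominated by I for Player II (0<4, 5<9); eliminate III.
Row s1 is strictly dominated by row s2 (5>0); eliminate s1.
Only (s2, I) remains, with payoff 5.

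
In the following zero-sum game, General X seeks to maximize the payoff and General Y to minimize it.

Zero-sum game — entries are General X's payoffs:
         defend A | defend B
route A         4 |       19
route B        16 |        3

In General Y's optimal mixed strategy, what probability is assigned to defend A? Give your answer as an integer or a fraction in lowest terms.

Row minima are 4 and 3, so General X's maximin is 4; column maxima are 16 and 19, so General Y's minimax is 16. These differ, so the equilibrium is in mixed strategies.
Let General Y play defend A with probability q. General X is indifferent when 4q + 19(1−q) = 16q + 3(1−q), giving q = 4/7.

4/7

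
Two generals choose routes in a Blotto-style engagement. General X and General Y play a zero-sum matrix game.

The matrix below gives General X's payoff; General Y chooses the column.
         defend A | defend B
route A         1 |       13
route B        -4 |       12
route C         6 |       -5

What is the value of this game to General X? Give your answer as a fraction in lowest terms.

Row route B is strictly dominated by row route A, so General X never plays it.
The remaining 2×2 game on (route A, route C) × (defend A, defend B) has no saddle point. Let General X play route A with probability p; indifference gives p + 6(1−p) = 13p − 5(1−p), so p = 11/23.
Similarly General Y's optimal q on defend A is 18/23, and the value is 1·(18/23) + (13)·(5/23) = 83/23.

83/23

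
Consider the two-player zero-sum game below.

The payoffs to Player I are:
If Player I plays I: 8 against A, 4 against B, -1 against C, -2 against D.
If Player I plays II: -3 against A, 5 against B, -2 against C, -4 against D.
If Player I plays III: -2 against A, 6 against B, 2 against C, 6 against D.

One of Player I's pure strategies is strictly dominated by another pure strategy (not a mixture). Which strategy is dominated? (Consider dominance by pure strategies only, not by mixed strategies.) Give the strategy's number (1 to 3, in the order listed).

Compare II with III: -2 > -3, 6 > 5, 2 > -2, 6 > -4.
So III strictly dominates II for Player I; II is strictly dominated.

2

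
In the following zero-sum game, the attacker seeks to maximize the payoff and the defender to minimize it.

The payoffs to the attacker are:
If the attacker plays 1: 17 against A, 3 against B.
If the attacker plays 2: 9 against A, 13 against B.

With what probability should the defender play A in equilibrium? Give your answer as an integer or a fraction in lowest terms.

5/9

Row minima are 3 and 9, so the attacker's maximin is 9; column maxima are 17 and 13, so the defender's minimax is 13. These differ, so the equilibrium is in mixed strategies.
Let the defender play A with probability q. The attacker is indifferent when 17q + 3(1−q) = 9q + 13(1−q), giving q = 5/9.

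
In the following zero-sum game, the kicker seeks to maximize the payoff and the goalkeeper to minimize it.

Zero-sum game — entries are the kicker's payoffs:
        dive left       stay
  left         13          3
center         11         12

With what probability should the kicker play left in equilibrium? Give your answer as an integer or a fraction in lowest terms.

1/11

Row minima are 3 and 11, so the kicker's maximin is 11; column maxima are 13 and 12, so the goalkeeper's minimax is 12. These differ, so the equilibrium is in mixed strategies.
Let the kicker play left with probability p. The goalkeeper is indifferent when 13p + 11(1−p) = 3p + 12(1−p), giving p = 1/11.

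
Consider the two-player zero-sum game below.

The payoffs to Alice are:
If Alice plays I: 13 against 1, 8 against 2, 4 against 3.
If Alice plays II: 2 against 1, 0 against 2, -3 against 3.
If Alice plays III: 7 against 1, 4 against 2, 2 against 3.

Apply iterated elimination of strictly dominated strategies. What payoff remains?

Column 2 is strictly dominated by 3 for Bob (4<8, -3<0, 2<4); eliminate 2.
Column 1 is strictly dominated by 3 for Bob (4<13, -3<2, 2<7); eliminate 1.
Row III is strictly dominated by row I (4>2); eliminate III.
Row II is strictly dominated by row I (4>-3); eliminate II.
Only (I, 3) remains, with payoff 4.

4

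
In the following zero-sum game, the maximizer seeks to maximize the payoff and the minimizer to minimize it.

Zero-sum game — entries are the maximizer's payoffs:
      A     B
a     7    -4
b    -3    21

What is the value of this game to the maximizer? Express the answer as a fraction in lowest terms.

Row minima are -4 and -3, so the maximizer's maximin is -3; column maxima are 7 and 21, so the minimizer's minimax is 7. These differ, so the equilibrium is in mixed strategies.
Let the maximizer play a with probability p. The minimizer is indifferent when 7p − 3(1−p) = −4p + 21(1−p), giving p = 24/35.
Let the minimizer play A with probability q. The maximizer is indifferent when 7q − 4(1−q) = −3q + 21(1−q), giving q = 5/7.
The value is 7·(5/7) + (-4)·(2/7) = 27/7.

27/7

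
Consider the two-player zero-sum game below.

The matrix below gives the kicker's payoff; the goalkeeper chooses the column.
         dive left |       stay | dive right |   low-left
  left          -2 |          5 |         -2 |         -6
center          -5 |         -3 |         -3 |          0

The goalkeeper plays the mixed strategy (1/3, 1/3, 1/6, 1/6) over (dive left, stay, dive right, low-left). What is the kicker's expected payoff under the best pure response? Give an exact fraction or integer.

-1/3

left: (-2)·(1/3) + (5)·(1/3) + (-2)·(1/6) + (-6)·(1/6) = -1/3.
center: (-5)·(1/3) + (-3)·(1/3) + (-3)·(1/6) + (0)·(1/6) = -19/6.
The best pure response is left with expected payoff -1/3.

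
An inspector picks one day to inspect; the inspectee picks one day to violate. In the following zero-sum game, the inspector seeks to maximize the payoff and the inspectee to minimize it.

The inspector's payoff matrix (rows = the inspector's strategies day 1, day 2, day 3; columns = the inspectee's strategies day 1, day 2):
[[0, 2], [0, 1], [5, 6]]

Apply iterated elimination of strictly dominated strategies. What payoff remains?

Row day 1 is strictly dominated by row day 3 (5>0, 6>2); eliminate day 1.
Column day 2 is strictly dominated by day 1 for the inspectee (0<1, 5<6); eliminate day 2.
Row day 2 is strictly dominated by row day 3 (5>0); eliminate day 2.
Only (day 3, day 1) remains, with payoff 5.

5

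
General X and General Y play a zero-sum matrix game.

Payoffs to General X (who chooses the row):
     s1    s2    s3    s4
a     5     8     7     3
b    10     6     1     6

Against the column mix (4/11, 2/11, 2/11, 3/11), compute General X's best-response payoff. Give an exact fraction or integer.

72/11

a: (5)·(4/11) + (8)·(2/11) + (7)·(2/11) + (3)·(3/11) = 59/11.
b: (10)·(4/11) + (6)·(2/11) + (1)·(2/11) + (6)·(3/11) = 72/11.
The best pure response is b with expected payoff 72/11.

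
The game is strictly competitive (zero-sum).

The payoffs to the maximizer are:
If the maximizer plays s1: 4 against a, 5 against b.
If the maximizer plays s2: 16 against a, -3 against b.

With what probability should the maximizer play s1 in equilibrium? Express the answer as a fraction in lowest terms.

Row minima are 4 and -3, so the maximizer's maximin is 4; column maxima are 16 and 5, so the minimizer's minimax is 5. These differ, so the equilibrium is in mixed strategies.
Let the maximizer play s1 with probability p. The minimizer is indifferent when 4p + 16(1−p) = 5p − 3(1−p), giving p = 19/20.

19/20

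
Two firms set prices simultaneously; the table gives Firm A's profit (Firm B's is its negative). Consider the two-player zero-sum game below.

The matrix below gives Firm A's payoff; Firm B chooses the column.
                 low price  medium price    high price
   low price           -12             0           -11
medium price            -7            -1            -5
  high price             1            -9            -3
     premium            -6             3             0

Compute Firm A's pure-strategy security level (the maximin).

The worst-case payoff for each row is low price: -12, medium price: -7, high price: -9, premium: -6.
The best of these is -6.

-6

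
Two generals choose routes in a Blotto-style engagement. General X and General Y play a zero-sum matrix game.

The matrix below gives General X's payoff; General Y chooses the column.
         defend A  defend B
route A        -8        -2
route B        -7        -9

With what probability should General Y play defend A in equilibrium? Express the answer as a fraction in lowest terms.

Row minima are -8 and -9, so General X's maximin is -8; column maxima are -7 and -2, so General Y's minimax is -7. These differ, so the equilibrium is in mixed strategies.
Let General Y play defend A with probability q. General X is indifferent when −8q − 2(1−q) = −7q − 9(1−q), giving q = 7/8.

7/8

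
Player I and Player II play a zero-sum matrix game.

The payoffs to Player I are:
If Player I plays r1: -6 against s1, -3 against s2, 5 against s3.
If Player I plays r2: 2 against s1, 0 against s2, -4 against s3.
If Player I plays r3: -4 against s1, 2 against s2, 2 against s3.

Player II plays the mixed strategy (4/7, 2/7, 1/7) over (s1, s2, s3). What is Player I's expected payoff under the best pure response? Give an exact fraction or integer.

4/7

r1: (-6)·(4/7) + (-3)·(2/7) + (5)·(1/7) = -25/7.
r2: (2)·(4/7) + (0)·(2/7) + (-4)·(1/7) = 4/7.
r3: (-4)·(4/7) + (2)·(2/7) + (2)·(1/7) = -10/7.
The best pure response is r2 with expected payoff 4/7.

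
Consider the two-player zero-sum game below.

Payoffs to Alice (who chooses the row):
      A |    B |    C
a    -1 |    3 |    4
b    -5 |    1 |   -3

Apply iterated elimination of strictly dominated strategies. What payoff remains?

-1

Row b is strictly dominated by row a (-1>-5, 3>1, 4>-3); eliminate b.
Column B is strictly dominated by A for Bob (-1<3); eliminate B.
Column C is strictly dominated by A for Bob (-1<4); eliminate C.
Only (a, A) remains, with payoff -1.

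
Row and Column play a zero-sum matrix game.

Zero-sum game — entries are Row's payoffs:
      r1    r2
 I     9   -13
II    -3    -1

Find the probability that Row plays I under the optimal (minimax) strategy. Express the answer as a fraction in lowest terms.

Row minima are -13 and -3, so Row's maximin is -3; column maxima are 9 and -1, so Column's minimax is -1. These differ, so the equilibrium is in mixed strategies.
Let Row play I with probability p. Column is indifferent when 9p − 3(1−p) = −13p − (1−p), giving p = 1/12.

1/12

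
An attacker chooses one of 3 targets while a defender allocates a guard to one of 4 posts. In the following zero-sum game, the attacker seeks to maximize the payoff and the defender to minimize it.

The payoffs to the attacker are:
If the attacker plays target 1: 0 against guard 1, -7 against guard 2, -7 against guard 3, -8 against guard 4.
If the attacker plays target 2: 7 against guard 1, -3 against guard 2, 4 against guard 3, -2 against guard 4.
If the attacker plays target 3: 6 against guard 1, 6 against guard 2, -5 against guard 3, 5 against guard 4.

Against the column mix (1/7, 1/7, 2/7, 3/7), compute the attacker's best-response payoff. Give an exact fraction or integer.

17/7

target 1: (0)·(1/7) + (-7)·(1/7) + (-7)·(2/7) + (-8)·(3/7) = -45/7.
target 2: (7)·(1/7) + (-3)·(1/7) + (4)·(2/7) + (-2)·(3/7) = 6/7.
target 3: (6)·(1/7) + (6)·(1/7) + (-5)·(2/7) + (5)·(3/7) = 17/7.
The best pure response is target 3 with expected payoff 17/7.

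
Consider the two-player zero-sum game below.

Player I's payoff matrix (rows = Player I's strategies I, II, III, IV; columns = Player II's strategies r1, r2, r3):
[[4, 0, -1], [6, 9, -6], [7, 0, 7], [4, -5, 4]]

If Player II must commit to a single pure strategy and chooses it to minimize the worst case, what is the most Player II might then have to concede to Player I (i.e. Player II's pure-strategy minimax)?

7

The worst case (largest entry) in each column is r1: 7, r2: 9, r3: 7.
The best (smallest) of these is 7.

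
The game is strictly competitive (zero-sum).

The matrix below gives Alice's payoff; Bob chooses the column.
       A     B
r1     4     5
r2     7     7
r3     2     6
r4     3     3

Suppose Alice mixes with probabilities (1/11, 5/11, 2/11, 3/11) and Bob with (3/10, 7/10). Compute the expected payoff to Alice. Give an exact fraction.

Against (3/10, 7/10), each row's expected payoff is r1: 47/10; r2: 7; r3: 24/5; r4: 3.
Taking the (1/11, 5/11, 2/11, 3/11)-weighted average: (1/11)·(47/10) + (5/11)·(7) + (2/11)·(24/5) + (3/11)·(3) = 53/10.

53/10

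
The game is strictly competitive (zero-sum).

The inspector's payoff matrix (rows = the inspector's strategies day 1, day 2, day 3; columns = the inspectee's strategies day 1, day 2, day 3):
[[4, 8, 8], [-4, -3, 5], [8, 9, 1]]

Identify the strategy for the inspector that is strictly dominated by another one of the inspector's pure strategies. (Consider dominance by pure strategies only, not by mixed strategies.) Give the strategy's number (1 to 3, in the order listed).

2

Compare day 2 with day 1: 4 > -4, 8 > -3, 8 > 5.
So day 1 strictly dominates day 2 for the inspector; day 2 is strictly dominated.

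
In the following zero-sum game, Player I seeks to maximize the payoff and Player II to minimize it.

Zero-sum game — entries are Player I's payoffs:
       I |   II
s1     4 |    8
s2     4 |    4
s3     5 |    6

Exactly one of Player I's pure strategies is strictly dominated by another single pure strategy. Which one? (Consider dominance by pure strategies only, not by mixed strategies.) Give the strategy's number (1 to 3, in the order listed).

Compare s2 with s3: 5 > 4, 6 > 4.
So s3 strictly dominates s2 for Player I; s2 is strictly dominated.

2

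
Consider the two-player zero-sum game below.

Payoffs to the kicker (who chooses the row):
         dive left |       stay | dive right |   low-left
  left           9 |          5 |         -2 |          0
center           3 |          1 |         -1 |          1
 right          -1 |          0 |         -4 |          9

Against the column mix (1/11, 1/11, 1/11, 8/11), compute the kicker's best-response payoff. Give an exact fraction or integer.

left: (9)·(1/11) + (5)·(1/11) + (-2)·(1/11) + (0)·(8/11) = 12/11.
center: (3)·(1/11) + (1)·(1/11) + (-1)·(1/11) + (1)·(8/11) = 1.
right: (-1)·(1/11) + (0)·(1/11) + (-4)·(1/11) + (9)·(8/11) = 67/11.
The best pure response is right with expected payoff 67/11.

67/11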